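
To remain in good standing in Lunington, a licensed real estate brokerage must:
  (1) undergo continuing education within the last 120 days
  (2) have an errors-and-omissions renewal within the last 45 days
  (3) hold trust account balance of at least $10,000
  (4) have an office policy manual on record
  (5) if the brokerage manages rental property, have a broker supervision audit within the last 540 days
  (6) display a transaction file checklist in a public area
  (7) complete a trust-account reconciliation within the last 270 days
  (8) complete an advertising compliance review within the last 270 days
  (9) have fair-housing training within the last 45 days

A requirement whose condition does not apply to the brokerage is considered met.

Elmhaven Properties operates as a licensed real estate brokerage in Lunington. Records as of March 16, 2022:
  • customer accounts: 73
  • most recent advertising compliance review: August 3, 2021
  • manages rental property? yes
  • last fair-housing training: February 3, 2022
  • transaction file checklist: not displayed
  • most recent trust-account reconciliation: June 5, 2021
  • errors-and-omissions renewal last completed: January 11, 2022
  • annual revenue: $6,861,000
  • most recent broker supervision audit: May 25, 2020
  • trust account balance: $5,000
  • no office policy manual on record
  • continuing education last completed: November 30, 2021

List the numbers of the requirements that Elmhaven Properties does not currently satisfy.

2, 3, 4, 5, 6, 7

1. continuing education 106 days ago vs limit 120 → met
2. errors-and-omissions renewal 64 days ago vs limit 45 → not met
3. trust account balance $5,000 < $10,000 → not met
4. office policy manual absent → not met
5. condition 'manages rental property' holds; broker supervision audit 660 days ago vs limit 540 → not met
6. transaction file checklist absent → not met
7. trust-account reconciliation 284 days ago vs limit 270 → not met
8. advertising compliance review 225 days ago vs limit 270 → met
9. fair-housing training 41 days ago vs limit 45 → met
Not met: 2, 3, 4, 5, 6, 7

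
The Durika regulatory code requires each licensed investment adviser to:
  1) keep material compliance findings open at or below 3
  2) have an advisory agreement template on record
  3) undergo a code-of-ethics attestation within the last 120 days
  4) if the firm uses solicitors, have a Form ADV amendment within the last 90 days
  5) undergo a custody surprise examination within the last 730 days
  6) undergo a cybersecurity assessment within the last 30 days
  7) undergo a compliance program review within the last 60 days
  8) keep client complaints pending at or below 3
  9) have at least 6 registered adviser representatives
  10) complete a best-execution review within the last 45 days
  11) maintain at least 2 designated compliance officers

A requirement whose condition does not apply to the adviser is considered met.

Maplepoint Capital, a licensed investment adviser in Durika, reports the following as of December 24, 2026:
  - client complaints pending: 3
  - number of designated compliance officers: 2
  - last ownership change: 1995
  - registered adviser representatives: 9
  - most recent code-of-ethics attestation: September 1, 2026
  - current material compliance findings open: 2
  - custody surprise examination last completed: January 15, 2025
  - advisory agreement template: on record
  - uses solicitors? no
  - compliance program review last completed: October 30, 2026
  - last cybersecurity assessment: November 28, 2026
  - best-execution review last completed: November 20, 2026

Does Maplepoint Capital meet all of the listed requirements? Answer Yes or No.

Yes

1. material compliance findings open 2 ≤ 3 → met
2. advisory agreement template present → met
3. code-of-ethics attestation 114 days ago vs limit 120 → met
4. condition 'uses solicitors' does not hold → requirement n/a → met
5. custody surprise examination 708 days ago vs limit 730 → met
6. cybersecurity assessment 26 days ago vs limit 30 → met
7. compliance program review 55 days ago vs limit 60 → met
8. client complaints pending 3 ≤ 3 → met
9. registered adviser representatives 9 ≥ 6 → met
10. best-execution review 34 days ago vs limit 45 → met
11. designated compliance officers 2 ≥ 2 → met
All met.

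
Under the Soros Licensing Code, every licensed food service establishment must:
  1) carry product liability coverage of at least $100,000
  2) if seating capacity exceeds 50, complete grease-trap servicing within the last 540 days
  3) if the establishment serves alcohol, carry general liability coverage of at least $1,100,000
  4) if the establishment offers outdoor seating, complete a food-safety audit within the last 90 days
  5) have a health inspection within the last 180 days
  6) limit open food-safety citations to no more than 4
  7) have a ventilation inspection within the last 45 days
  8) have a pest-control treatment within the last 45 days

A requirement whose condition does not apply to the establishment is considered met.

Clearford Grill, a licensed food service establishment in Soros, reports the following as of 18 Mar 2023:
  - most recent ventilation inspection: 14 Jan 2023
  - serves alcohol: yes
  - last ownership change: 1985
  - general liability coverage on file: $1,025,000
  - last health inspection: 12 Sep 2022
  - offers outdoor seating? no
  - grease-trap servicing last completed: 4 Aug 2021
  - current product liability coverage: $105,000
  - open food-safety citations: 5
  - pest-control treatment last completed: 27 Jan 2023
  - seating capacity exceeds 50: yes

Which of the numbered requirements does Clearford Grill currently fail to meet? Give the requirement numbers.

1. product liability coverage $105,000 ≥ $100,000 → met
2. condition 'seating capacity exceeds 50' holds; grease-trap servicing 591 days ago vs limit 540 → not met
3. condition 'serves alcohol' holds; general liability coverage $1,025,000 < $1,100,000 → not met
4. condition 'offers outdoor seating' does not hold → requirement n/a → met
5. health inspection 187 days ago vs limit 180 → not met
6. open food-safety citations 5 > 4 → not met
7. ventilation inspection 63 days ago vs limit 45 → not met
8. pest-control treatment 50 days ago vs limit 45 → not met
Not met: 2, 3, 5, 6, 7, 8

2, 3, 5, 6, 7, 8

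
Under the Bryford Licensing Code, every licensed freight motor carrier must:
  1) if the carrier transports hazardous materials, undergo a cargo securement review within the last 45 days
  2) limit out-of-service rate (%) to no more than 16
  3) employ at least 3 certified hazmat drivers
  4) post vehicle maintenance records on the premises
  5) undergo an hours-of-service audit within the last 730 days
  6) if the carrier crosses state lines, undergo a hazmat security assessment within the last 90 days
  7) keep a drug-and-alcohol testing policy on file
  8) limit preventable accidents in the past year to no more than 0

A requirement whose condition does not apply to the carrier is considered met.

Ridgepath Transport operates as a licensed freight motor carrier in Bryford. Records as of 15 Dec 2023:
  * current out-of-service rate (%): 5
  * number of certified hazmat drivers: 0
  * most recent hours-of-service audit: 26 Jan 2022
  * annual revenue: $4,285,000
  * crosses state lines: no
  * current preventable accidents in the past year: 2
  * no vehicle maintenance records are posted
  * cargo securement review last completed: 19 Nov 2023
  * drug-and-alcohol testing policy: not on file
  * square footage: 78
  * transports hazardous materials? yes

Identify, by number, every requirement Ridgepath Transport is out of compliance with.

3, 4, 7, 8

1. condition 'transports hazardous materials' holds; cargo securement review 26 days ago vs limit 45 → met
2. out-of-service rate (%) 5 ≤ 16 → met
3. certified hazmat drivers 0 < 3 → not met
4. vehicle maintenance records absent → not met
5. hours-of-service audit 688 days ago vs limit 730 → met
6. condition 'crosses state lines' does not hold → requirement n/a → met
7. drug-and-alcohol testing policy absent → not met
8. preventable accidents in the past year 2 > 0 → not met
Not met: 3, 4, 7, 8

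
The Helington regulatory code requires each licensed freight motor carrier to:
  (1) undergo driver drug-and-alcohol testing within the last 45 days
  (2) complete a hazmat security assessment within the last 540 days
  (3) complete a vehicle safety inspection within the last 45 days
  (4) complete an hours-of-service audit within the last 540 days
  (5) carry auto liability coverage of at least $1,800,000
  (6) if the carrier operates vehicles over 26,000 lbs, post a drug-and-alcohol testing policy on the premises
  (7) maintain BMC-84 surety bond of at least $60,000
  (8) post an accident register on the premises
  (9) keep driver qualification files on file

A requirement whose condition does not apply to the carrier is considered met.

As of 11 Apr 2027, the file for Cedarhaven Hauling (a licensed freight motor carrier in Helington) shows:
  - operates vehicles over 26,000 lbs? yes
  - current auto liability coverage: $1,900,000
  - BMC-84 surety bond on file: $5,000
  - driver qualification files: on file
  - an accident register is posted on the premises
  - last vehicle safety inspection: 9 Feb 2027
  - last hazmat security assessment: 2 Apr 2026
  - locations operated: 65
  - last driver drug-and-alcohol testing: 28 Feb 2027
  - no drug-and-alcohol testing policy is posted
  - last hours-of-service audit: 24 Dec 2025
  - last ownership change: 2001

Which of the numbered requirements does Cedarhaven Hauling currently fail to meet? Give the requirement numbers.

3, 6, 7

1. driver drug-and-alcohol testing 42 days ago vs limit 45 → met
2. hazmat security assessment 374 days ago vs limit 540 → met
3. vehicle safety inspection 61 days ago vs limit 45 → not met
4. hours-of-service audit 473 days ago vs limit 540 → met
5. auto liability coverage $1,900,000 ≥ $1,800,000 → met
6. condition 'operates vehicles over 26,000 lbs' holds; drug-and-alcohol testing policy absent → not met
7. BMC-84 surety bond $5,000 < $60,000 → not met
8. accident register present → met
9. driver qualification files present → met
Not met: 3, 6, 7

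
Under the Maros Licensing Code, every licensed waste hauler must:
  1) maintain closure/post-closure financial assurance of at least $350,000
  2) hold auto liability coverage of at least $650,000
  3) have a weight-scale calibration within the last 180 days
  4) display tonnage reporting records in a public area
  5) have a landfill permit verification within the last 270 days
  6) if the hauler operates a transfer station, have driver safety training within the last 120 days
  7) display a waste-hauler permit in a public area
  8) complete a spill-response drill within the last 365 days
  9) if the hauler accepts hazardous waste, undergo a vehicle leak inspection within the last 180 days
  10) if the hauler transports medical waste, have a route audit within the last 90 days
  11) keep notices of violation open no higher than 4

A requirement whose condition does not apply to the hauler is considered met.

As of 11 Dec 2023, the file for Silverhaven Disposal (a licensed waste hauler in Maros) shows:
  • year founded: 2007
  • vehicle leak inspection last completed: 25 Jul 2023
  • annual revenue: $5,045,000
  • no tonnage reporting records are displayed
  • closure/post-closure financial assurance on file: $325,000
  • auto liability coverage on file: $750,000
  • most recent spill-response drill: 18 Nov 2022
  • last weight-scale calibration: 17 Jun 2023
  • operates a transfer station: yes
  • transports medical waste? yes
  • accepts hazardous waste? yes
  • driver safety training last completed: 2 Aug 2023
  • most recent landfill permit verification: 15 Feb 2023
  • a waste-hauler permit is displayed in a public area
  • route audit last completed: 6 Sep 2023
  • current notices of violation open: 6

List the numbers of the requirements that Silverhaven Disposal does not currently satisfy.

1. closure/post-closure financial assurance $325,000 < $350,000 → not met
2. auto liability coverage $750,000 ≥ $650,000 → met
3. weight-scale calibration 177 days ago vs limit 180 → met
4. tonnage reporting records absent → not met
5. landfill permit verification 299 days ago vs limit 270 → not met
6. condition 'operates a transfer station' holds; driver safety training 131 days ago vs limit 120 → not met
7. waste-hauler permit present → met
8. spill-response drill 388 days ago vs limit 365 → not met
9. condition 'accepts hazardous waste' holds; vehicle leak inspection 139 days ago vs limit 180 → met
10. condition 'transports medical waste' holds; route audit 96 days ago vs limit 90 → not met
11. notices of violation open 6 > 4 → not met
Not met: 1, 4, 5, 6, 8, 10, 11

1, 4, 5, 6, 8, 10, 11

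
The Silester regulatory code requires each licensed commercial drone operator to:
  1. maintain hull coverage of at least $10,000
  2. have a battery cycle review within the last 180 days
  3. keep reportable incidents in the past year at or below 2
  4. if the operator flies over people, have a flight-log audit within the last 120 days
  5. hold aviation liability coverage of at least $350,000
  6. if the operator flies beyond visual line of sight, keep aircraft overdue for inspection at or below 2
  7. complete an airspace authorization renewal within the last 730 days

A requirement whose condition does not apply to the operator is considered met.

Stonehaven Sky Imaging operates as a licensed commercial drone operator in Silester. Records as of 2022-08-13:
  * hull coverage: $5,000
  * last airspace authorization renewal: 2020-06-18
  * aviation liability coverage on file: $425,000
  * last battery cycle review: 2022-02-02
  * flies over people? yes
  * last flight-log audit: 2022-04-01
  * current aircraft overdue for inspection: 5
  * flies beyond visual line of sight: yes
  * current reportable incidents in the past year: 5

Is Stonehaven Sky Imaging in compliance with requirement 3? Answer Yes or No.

No

3. reportable incidents in the past year 5 > 2 → not met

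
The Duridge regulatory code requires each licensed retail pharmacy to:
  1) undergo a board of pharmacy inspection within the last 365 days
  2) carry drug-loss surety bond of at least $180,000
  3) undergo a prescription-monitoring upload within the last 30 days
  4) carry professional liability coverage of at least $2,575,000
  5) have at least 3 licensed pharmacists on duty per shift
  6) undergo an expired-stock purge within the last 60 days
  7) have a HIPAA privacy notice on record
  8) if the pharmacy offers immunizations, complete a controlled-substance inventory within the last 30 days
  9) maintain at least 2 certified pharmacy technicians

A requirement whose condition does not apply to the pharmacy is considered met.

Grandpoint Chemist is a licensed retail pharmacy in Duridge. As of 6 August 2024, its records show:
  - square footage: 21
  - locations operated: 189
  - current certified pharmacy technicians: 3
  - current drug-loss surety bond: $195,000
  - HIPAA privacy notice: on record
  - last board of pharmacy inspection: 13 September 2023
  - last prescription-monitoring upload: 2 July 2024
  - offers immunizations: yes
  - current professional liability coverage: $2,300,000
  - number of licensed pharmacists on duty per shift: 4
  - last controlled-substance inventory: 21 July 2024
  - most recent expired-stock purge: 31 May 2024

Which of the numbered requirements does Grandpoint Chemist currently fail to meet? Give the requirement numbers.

1. board of pharmacy inspection 328 days ago vs limit 365 → met
2. drug-loss surety bond $195,000 ≥ $180,000 → met
3. prescription-monitoring upload 35 days ago vs limit 30 → not met
4. professional liability coverage $2,300,000 < $2,575,000 → not met
5. licensed pharmacists on duty per shift 4 ≥ 3 → met
6. expired-stock purge 67 days ago vs limit 60 → not met
7. HIPAA privacy notice present → met
8. condition 'offers immunizations' holds; controlled-substance inventory 16 days ago vs limit 30 → met
9. certified pharmacy technicians 3 ≥ 2 → met
Not met: 3, 4, 6

3, 4, 6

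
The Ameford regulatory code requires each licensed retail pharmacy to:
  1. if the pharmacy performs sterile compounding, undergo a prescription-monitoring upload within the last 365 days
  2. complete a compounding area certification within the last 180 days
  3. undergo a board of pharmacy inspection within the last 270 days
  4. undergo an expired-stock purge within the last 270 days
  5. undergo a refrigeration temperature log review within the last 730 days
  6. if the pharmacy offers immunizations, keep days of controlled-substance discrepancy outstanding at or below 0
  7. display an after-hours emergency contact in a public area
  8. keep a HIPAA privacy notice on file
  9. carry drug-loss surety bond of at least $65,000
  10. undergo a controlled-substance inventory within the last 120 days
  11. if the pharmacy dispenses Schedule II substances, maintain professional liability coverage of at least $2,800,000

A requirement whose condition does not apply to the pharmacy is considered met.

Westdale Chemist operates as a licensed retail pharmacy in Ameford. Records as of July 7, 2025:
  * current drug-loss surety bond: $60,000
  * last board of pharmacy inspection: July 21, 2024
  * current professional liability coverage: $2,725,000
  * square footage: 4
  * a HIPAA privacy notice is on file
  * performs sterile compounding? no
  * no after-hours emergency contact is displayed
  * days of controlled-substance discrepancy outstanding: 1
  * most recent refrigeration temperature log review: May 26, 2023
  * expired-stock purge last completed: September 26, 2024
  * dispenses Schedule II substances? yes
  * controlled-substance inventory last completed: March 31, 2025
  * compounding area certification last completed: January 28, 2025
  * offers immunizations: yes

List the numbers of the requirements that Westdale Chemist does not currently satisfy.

1. condition 'performs sterile compounding' does not hold → requirement n/a → met
2. compounding area certification 160 days ago vs limit 180 → met
3. board of pharmacy inspection 351 days ago vs limit 270 → not met
4. expired-stock purge 284 days ago vs limit 270 → not met
5. refrigeration temperature log review 773 days ago vs limit 730 → not met
6. condition 'offers immunizations' holds; days of controlled-substance discrepancy outstanding 1 > 0 → not met
7. after-hours emergency contact absent → not met
8. HIPAA privacy notice present → met
9. drug-loss surety bond $60,000 < $65,000 → not met
10. controlled-substance inventory 98 days ago vs limit 120 → met
11. condition 'dispenses Schedule II substances' holds; professional liability coverage $2,725,000 < $2,800,000 → not met
Not met: 3, 4, 5, 6, 7, 9, 11

3, 4, 5, 6, 7, 9, 11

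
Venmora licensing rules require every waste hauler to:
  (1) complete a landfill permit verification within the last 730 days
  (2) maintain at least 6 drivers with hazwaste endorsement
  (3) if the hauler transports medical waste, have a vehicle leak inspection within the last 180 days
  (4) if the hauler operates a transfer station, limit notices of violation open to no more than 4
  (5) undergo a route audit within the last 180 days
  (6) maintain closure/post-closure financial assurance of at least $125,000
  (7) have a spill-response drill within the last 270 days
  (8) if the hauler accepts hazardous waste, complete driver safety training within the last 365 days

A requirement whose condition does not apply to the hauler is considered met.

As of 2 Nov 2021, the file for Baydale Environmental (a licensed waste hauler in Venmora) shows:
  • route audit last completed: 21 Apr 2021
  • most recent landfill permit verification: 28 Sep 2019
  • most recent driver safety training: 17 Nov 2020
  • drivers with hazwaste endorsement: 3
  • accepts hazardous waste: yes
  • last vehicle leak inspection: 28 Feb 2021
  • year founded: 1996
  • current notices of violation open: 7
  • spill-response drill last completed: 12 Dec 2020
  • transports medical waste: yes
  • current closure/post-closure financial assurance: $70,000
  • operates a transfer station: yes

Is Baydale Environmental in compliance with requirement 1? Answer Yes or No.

1. landfill permit verification 766 days ago vs limit 730 → not met

No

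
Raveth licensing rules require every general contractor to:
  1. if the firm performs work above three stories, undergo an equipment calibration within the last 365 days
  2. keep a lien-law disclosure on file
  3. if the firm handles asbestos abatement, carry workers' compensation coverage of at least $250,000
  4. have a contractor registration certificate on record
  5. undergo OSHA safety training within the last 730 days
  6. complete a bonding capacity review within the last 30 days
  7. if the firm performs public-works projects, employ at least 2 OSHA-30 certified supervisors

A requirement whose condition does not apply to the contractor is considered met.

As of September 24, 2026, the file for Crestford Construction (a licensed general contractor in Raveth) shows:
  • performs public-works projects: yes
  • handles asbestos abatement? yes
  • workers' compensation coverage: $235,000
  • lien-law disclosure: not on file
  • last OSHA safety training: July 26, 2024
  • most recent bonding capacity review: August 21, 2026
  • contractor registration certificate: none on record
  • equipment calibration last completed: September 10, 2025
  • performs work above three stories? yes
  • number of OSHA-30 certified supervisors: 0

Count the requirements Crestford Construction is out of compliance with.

7

1. condition 'performs work above three stories' holds; equipment calibration 379 days ago vs limit 365 → not met
2. lien-law disclosure absent → not met
3. condition 'handles asbestos abatement' holds; workers' compensation coverage $235,000 < $250,000 → not met
4. contractor registration certificate absent → not met
5. OSHA safety training 790 days ago vs limit 730 → not met
6. bonding capacity review 34 days ago vs limit 30 → not met
7. condition 'performs public-works projects' holds; OSHA-30 certified supervisors 0 < 2 → not met
Not met: 7 of 7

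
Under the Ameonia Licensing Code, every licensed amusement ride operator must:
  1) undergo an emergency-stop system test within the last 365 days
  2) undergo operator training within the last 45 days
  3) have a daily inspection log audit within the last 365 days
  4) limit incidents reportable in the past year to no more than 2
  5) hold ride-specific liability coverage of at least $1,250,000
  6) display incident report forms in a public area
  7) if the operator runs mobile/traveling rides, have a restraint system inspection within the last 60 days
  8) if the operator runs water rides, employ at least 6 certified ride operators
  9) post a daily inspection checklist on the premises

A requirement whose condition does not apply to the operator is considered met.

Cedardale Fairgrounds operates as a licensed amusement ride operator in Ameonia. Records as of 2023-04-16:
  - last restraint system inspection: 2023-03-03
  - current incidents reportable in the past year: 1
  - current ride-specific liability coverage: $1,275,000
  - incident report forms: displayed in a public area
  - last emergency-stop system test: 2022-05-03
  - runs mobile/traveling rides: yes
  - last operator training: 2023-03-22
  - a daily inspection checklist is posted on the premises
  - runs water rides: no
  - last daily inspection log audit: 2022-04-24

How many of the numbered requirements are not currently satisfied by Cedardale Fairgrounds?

0

1. emergency-stop system test 348 days ago vs limit 365 → met
2. operator training 25 days ago vs limit 45 → met
3. daily inspection log audit 357 days ago vs limit 365 → met
4. incidents reportable in the past year 1 ≤ 2 → met
5. ride-specific liability coverage $1,275,000 ≥ $1,250,000 → met
6. incident report forms present → met
7. condition 'runs mobile/traveling rides' holds; restraint system inspection 44 days ago vs limit 60 → met
8. condition 'runs water rides' does not hold → requirement n/a → met
9. daily inspection checklist present → met
Not met: 0 of 9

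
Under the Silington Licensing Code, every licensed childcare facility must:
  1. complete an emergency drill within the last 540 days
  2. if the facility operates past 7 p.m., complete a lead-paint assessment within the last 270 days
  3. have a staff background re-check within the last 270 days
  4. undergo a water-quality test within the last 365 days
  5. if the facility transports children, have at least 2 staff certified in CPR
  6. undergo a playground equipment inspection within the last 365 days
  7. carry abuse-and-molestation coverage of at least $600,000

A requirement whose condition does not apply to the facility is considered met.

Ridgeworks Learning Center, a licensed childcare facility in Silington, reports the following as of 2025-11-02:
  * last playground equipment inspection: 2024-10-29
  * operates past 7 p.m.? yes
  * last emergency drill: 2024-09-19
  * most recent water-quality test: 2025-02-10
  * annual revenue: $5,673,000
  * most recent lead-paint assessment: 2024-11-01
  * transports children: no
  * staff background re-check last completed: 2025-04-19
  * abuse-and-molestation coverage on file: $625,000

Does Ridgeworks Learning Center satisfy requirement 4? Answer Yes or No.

4. water-quality test 265 days ago vs limit 365 → met

Yes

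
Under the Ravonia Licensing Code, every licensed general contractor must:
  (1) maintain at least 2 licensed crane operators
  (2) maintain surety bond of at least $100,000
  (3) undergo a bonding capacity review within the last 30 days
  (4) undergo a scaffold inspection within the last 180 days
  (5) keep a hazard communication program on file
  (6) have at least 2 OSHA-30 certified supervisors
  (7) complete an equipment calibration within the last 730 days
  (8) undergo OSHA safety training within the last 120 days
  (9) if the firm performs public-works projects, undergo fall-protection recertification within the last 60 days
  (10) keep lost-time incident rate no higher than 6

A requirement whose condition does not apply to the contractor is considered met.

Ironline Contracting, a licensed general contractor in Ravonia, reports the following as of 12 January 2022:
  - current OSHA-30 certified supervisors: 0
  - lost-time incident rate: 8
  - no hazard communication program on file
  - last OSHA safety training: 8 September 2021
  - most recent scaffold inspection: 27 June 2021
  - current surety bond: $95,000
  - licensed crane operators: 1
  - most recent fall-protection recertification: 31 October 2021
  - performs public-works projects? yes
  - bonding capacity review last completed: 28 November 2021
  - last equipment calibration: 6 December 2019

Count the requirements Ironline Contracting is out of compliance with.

1. licensed crane operators 1 < 2 → not met
2. surety bond $95,000 < $100,000 → not met
3. bonding capacity review 45 days ago vs limit 30 → not met
4. scaffold inspection 199 days ago vs limit 180 → not met
5. hazard communication program absent → not met
6. OSHA-30 certified supervisors 0 < 2 → not met
7. equipment calibration 768 days ago vs limit 730 → not met
8. OSHA safety training 126 days ago vs limit 120 → not met
9. condition 'performs public-works projects' holds; fall-protection recertification 73 days ago vs limit 60 → not met
10. lost-time incident rate 8 > 6 → not met
Not met: 10 of 10

10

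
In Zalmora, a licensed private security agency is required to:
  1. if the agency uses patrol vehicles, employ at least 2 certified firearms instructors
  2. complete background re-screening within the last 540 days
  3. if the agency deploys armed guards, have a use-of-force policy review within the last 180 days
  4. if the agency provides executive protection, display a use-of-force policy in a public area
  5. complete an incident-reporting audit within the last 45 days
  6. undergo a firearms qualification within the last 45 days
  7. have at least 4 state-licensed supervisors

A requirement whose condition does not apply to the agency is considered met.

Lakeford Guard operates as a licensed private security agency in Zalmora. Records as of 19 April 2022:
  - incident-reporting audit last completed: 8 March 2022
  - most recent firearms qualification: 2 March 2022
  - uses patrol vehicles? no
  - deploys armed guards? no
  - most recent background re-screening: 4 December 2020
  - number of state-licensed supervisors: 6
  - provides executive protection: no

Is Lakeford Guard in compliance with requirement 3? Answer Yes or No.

Yes

3. condition 'deploys armed guards' does not hold → requirement n/a → met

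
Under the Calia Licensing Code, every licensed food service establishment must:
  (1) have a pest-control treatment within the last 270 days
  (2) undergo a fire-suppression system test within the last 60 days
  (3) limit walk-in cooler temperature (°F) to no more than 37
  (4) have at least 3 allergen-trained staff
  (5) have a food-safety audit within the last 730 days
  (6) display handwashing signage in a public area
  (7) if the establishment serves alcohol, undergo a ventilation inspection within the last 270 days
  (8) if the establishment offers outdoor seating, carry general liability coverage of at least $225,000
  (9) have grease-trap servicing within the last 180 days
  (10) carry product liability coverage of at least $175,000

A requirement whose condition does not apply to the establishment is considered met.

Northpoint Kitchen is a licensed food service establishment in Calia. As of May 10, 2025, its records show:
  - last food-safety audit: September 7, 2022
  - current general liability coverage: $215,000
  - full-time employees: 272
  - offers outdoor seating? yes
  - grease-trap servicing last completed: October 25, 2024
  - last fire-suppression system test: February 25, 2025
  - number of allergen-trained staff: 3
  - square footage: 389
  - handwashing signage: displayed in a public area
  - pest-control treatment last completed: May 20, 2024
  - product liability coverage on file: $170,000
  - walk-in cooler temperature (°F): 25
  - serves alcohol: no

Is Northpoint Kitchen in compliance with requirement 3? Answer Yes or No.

3. walk-in cooler temperature (°F) 25 ≤ 37 → met

Yes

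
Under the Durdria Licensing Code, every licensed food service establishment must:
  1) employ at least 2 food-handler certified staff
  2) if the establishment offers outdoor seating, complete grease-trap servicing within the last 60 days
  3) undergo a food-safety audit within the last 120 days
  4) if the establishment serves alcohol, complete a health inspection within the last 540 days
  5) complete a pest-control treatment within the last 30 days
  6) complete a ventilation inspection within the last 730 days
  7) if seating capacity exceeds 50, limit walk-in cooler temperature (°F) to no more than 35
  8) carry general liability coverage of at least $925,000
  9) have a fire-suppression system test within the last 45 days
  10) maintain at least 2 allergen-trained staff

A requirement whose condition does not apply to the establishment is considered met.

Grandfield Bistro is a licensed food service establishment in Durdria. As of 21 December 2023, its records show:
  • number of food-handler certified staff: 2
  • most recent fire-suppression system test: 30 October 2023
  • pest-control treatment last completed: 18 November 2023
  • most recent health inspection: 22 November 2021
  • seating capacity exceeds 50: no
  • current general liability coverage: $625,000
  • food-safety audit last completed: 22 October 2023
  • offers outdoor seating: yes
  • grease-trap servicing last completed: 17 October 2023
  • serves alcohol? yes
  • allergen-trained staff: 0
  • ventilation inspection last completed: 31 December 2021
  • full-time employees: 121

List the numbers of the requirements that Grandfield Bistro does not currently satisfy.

1. food-handler certified staff 2 ≥ 2 → met
2. condition 'offers outdoor seating' holds; grease-trap servicing 65 days ago vs limit 60 → not met
3. food-safety audit 60 days ago vs limit 120 → met
4. condition 'serves alcohol' holds; health inspection 759 days ago vs limit 540 → not met
5. pest-control treatment 33 days ago vs limit 30 → not met
6. ventilation inspection 720 days ago vs limit 730 → met
7. condition 'seating capacity exceeds 50' does not hold → requirement n/a → met
8. general liability coverage $625,000 < $925,000 → not met
9. fire-suppression system test 52 days ago vs limit 45 → not met
10. allergen-trained staff 0 < 2 → not met
Not met: 2, 4, 5, 8, 9, 10

2, 4, 5, 8, 9, 10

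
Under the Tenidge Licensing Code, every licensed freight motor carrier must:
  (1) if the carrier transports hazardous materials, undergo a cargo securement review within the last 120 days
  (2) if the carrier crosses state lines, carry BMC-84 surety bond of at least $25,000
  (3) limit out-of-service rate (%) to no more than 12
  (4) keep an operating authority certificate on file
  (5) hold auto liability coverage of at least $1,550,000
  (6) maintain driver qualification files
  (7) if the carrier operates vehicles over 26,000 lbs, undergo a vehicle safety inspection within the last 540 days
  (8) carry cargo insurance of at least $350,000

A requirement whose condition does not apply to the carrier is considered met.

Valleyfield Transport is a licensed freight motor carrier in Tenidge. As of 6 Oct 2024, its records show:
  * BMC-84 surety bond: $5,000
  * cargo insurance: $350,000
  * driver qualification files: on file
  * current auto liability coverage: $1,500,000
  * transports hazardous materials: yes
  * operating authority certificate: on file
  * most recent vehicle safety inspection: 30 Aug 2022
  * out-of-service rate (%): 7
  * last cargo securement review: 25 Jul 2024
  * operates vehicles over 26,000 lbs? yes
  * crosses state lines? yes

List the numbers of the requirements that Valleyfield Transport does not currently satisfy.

2, 5, 7

1. condition 'transports hazardous materials' holds; cargo securement review 73 days ago vs limit 120 → met
2. condition 'crosses state lines' holds; BMC-84 surety bond $5,000 < $25,000 → not met
3. out-of-service rate (%) 7 ≤ 12 → met
4. operating authority certificate present → met
5. auto liability coverage $1,500,000 < $1,550,000 → not met
6. driver qualification files present → met
7. condition 'operates vehicles over 26,000 lbs' holds; vehicle safety inspection 768 days ago vs limit 540 → not met
8. cargo insurance $350,000 ≥ $350,000 → met
Not met: 2, 5, 7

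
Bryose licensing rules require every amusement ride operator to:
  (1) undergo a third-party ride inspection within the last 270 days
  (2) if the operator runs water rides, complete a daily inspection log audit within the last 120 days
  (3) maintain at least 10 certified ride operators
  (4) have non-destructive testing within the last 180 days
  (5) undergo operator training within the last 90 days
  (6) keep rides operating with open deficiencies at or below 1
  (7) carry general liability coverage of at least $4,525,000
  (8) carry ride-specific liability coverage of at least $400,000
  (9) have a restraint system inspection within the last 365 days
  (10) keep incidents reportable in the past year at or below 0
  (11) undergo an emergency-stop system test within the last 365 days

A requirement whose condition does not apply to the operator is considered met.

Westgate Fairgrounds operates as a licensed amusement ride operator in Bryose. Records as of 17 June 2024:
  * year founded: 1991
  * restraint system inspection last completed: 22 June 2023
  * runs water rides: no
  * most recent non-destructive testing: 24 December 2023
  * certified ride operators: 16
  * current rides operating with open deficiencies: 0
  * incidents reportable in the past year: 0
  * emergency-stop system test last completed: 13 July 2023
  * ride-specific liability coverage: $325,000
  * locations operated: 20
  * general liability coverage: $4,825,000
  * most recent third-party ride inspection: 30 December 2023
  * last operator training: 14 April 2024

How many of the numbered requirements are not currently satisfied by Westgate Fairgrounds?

1

1. third-party ride inspection 170 days ago vs limit 270 → met
2. condition 'runs water rides' does not hold → requirement n/a → met
3. certified ride operators 16 ≥ 10 → met
4. non-destructive testing 176 days ago vs limit 180 → met
5. operator training 64 days ago vs limit 90 → met
6. rides operating with open deficiencies 0 ≤ 1 → met
7. general liability coverage $4,825,000 ≥ $4,525,000 → met
8. ride-specific liability coverage $325,000 < $400,000 → not met
9. restraint system inspection 361 days ago vs limit 365 → met
10. incidents reportable in the past year 0 ≤ 0 → met
11. emergency-stop system test 340 days ago vs limit 365 → met
Not met: 1 of 11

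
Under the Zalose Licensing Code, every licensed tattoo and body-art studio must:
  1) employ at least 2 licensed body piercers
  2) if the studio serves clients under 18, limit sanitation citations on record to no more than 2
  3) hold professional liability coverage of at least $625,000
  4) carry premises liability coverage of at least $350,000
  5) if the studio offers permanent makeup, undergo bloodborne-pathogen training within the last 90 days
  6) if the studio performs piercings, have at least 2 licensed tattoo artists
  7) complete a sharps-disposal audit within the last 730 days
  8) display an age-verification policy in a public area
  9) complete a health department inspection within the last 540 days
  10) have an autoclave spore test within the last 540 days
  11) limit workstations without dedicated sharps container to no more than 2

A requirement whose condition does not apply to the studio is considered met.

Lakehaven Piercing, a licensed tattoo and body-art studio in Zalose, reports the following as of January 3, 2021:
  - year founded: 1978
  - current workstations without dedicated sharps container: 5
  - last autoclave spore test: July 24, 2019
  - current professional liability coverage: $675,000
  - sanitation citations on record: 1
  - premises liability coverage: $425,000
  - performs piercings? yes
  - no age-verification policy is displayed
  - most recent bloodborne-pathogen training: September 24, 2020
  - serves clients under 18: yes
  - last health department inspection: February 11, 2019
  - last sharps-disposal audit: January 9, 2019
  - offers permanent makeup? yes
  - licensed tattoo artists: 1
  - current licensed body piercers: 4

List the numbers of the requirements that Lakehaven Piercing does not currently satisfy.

5, 6, 8, 9, 11

1. licensed body piercers 4 ≥ 2 → met
2. condition 'serves clients under 18' holds; sanitation citations on record 1 ≤ 2 → met
3. professional liability coverage $675,000 ≥ $625,000 → met
4. premises liability coverage $425,000 ≥ $350,000 → met
5. condition 'offers permanent makeup' holds; bloodborne-pathogen training 101 days ago vs limit 90 → not met
6. condition 'performs piercings' holds; licensed tattoo artists 1 < 2 → not met
7. sharps-disposal audit 725 days ago vs limit 730 → met
8. age-verification policy absent → not met
9. health department inspection 692 days ago vs limit 540 → not met
10. autoclave spore test 529 days ago vs limit 540 → met
11. workstations without dedicated sharps container 5 > 2 → not met
Not met: 5, 6, 8, 9, 11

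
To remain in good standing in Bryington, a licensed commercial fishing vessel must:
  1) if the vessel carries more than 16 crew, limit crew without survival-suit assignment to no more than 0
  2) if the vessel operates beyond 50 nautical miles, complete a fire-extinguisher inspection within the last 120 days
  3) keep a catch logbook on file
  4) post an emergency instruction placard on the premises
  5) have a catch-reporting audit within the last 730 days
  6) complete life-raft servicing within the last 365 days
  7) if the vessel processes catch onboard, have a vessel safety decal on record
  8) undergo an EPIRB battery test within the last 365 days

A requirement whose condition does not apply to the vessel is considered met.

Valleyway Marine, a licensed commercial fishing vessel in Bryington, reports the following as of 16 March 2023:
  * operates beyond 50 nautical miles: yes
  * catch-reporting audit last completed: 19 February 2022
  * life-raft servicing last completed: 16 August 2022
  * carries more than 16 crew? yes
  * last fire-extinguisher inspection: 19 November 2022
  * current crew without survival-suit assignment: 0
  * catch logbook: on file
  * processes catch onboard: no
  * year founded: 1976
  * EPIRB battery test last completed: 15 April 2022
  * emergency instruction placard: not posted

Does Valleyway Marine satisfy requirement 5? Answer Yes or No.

5. catch-reporting audit 390 days ago vs limit 730 → met

Yes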